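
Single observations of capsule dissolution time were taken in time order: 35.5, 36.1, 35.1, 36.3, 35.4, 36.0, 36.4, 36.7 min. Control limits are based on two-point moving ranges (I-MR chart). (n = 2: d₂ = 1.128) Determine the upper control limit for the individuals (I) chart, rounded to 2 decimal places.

37.84

X̄ = (35.5 + 36.1 + 35.1 + 36.3 + 35.4 + 36.0 + 36.4 + 36.7) / 8 = 35.9375
Moving ranges: 0.6, 1.0, 1.2, 0.9, 0.6, 0.4, 0.3; M̄R̄ = 5.0000 / 7 = 0.7143
UCL = X̄ + 3·M̄R̄/d₂ = 35.9375 + 3 × 0.7143 / 1.128 = 37.8372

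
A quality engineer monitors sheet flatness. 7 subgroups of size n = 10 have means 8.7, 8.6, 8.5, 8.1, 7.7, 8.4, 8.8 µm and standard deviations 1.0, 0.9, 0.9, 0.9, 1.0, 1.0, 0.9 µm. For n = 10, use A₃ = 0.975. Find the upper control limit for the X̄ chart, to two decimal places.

X̄̄ = (8.7 + 8.6 + 8.5 + 8.1 + 7.7 + 8.4 + 8.8) / 7 = 8.4000
s̄ = (1.0 + 0.9 + 0.9 + 0.9 + 1.0 + 1.0 + 0.9) / 7 = 0.9429
UCL = X̄̄ + A₃·s̄ = 8.4000 + 0.975 × 0.9429 = 9.3193

9.32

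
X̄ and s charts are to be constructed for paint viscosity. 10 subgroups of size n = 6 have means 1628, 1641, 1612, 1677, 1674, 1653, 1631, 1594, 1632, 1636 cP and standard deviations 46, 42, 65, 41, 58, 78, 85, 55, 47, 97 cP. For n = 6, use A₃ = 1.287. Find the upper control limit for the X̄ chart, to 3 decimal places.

1716.822

X̄̄ = (1628 + 1641 + 1612 + 1677 + 1674 + 1653 + 1631 + 1594 + 1632 + 1636) / 10 = 1637.8000
s̄ = (46 + 42 + 65 + 41 + 58 + 78 + 85 + 55 + 47 + 97) / 10 = 61.4000
UCL = X̄̄ + A₃·s̄ = 1637.8000 + 1.287 × 61.4000 = 1716.8218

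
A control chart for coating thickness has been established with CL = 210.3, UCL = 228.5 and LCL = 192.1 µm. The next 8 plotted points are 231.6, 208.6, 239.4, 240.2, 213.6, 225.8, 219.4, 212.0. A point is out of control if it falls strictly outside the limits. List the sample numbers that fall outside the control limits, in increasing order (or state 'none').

1, 3, 4

Compare each point to [192.1, 228.5]: sample 1 = 231.6 > UCL; sample 3 = 239.4 > UCL; sample 4 = 240.2 > UCL.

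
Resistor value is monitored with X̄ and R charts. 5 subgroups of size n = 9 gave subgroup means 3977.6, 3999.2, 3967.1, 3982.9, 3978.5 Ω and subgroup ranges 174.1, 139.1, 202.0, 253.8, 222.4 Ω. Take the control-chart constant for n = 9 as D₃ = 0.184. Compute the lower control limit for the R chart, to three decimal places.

36.484

R̄ = (174.1 + 139.1 + 202.0 + 253.8 + 222.4) / 5 = 991.4000 / 5 = 198.2800
LCL_R = D₃·R̄ = 0.184 × 198.2800 = 36.4835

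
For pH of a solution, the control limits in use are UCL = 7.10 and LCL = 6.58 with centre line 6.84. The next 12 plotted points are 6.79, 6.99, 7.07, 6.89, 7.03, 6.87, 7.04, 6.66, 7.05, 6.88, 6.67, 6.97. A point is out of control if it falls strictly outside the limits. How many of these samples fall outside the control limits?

0

All 12 points lie within [6.58, 7.10].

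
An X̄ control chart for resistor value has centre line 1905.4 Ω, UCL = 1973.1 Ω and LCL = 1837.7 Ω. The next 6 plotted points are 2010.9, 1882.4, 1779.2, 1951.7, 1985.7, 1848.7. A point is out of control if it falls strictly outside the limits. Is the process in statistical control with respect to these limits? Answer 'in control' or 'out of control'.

Compare each point to [1837.7, 1973.1]: sample 1 = 2010.9 > UCL; sample 3 = 1779.2 < LCL; sample 5 = 1985.7 > UCL.

out of control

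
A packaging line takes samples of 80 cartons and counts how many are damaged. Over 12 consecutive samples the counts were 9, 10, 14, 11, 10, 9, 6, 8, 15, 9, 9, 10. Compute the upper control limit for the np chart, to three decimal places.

18.874

p̄ = Σdᵢ / (k·n) = 120 / (12 × 80) = 0.12500
UCL = np̄ + 3·√(np̄(1−p̄)) = 10.0000 + 3 × √(10.0000×0.87500) = 10.0000 + 3 × 2.9580 = 18.8741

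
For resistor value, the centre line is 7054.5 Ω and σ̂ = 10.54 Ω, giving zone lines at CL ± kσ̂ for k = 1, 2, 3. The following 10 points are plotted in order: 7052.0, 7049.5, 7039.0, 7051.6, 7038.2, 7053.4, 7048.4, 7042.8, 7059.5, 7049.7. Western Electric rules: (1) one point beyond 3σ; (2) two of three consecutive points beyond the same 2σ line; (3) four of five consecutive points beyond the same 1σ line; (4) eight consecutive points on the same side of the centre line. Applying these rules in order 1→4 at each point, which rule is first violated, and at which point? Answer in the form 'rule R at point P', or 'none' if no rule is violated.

Zone of each point (C = within 1σ̂, B = 1σ̂–2σ̂, A = 2σ̂–3σ̂, * = beyond 3σ̂; sign = side of CL): 1:-C, 2:-C, 3:-B, 4:-C, 5:-B, 6:-C, 7:-C, 8:-B, 9:+C, 10:-C
Rule 4 (eight consecutive points on the same side of the centre line) is satisfied at point 8.

rule 4 at point 8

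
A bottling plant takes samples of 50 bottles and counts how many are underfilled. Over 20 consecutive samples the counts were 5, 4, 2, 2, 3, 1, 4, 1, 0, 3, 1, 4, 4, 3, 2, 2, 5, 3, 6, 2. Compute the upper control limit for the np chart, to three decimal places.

7.768

p̄ = Σdᵢ / (k·n) = 57 / (20 × 50) = 0.05700
UCL = np̄ + 3·√(np̄(1−p̄)) = 2.8500 + 3 × √(2.8500×0.94300) = 2.8500 + 3 × 1.6394 = 7.7681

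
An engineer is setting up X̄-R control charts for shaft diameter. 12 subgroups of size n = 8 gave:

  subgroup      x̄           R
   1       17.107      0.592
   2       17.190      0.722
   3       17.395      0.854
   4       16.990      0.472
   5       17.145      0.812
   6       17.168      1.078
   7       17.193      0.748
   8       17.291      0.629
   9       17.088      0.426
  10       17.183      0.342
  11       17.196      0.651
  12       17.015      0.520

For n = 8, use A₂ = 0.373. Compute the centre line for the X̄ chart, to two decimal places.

17.16

X̄̄ = (17.107 + 17.190 + 17.395 + 16.990 + 17.145 + 17.168 + 17.193 + 17.291 + 17.088 + 17.183 + 17.196 + 17.015) / 12 = 205.9610 / 12 = 17.1634
CL = X̄̄ = 17.1634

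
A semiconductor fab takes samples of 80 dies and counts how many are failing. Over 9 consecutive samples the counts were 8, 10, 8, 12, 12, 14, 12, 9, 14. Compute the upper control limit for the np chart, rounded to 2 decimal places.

p̄ = Σdᵢ / (k·n) = 99 / (9 × 80) = 0.13750
UCL = np̄ + 3·√(np̄(1−p̄)) = 11.0000 + 3 × √(11.0000×0.86250) = 11.0000 + 3 × 3.0802 = 20.2405

20.24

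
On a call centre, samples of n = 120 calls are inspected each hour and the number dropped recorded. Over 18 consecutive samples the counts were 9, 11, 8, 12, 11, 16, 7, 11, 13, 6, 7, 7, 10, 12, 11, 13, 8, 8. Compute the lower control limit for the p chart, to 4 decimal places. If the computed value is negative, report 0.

p̄ = Σdᵢ / (k·n) = 180 / (18 × 120) = 0.08333
LCL = p̄ − 3·√(p̄(1−p̄)/n) = 0.08333 − 3 × 0.02523 = 0.00764

0.0076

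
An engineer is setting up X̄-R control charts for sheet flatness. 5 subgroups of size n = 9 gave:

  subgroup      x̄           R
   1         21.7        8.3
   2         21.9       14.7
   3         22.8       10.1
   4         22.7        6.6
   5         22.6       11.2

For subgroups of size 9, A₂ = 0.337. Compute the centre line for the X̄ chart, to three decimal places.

X̄̄ = (21.7 + 21.9 + 22.8 + 22.7 + 22.6) / 5 = 111.7000 / 5 = 22.3400
CL = X̄̄ = 22.3400

22.340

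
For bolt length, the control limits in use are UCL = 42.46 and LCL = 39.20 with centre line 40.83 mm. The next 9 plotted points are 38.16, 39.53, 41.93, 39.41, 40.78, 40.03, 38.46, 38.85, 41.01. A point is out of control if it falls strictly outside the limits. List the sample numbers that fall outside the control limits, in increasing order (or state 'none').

1, 7, 8

Compare each point to [39.20, 42.46]: sample 1 = 38.16 < LCL; sample 7 = 38.46 < LCL; sample 8 = 38.85 < LCL.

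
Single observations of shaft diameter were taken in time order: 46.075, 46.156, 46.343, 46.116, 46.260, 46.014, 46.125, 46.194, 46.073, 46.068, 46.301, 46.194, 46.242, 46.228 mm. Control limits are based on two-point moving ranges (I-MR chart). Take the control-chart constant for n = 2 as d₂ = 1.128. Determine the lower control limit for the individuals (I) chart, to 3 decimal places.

45.845

X̄ = (46.075 + 46.156 + 46.343 + 46.116 + 46.260 + 46.014 + 46.125 + 46.194 + 46.073 + 46.068 + 46.301 + 46.194 + 46.242 + 46.228) / 14 = 46.1706
Moving ranges: 0.081, 0.187, 0.227, 0.144, 0.246, 0.111, 0.069, 0.121, 0.005, 0.233, 0.107, 0.048, 0.014; M̄R̄ = 1.5930 / 13 = 0.1225
LCL = X̄ − 3·M̄R̄/d₂ = 46.1706 − 3 × 0.1225 / 1.128 = 45.8447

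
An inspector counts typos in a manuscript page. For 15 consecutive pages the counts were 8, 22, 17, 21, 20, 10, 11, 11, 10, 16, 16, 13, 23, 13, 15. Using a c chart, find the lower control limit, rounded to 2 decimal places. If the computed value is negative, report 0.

3.42

c̄ = (8 + 22 + 17 + 21 + 20 + 10 + 11 + 11 + 10 + 16 + 16 + 13 + 23 + 13 + 15) / 15 = 226 / 15 = 15.0667
LCL = c̄ − 3√c̄ = 15.0667 − 3 × 3.8816 = 3.4219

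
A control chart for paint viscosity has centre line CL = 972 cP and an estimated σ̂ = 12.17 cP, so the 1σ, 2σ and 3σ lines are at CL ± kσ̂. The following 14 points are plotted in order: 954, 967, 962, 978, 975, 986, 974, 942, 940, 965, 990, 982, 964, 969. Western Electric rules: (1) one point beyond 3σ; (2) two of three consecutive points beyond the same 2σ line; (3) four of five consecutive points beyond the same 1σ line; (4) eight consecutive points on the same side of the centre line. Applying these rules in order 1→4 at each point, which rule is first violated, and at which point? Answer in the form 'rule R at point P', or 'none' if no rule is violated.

Zone of each point (C = within 1σ̂, B = 1σ̂–2σ̂, A = 2σ̂–3σ̂, * = beyond 3σ̂; sign = side of CL): 1:-B, 2:-C, 3:-C, 4:+C, 5:+C, 6:+B, 7:+C, 8:-A, 9:-A, 10:-C, 11:+B, 12:+C, 13:-C, 14:-C
Rule 2 (two of three consecutive points beyond the same 2σ limit) is satisfied at point 9.

rule 2 at point 9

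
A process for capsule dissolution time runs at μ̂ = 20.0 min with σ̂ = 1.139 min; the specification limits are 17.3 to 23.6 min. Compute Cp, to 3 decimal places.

Cp = (USL − LSL) / (6σ̂) = (23.6 − 17.3) / (6 × 1.139) = 6.3000 / 6.8340 = 0.9219

0.922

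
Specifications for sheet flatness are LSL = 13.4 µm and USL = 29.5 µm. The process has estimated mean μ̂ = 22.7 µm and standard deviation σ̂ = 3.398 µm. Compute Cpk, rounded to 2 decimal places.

0.67

Cpu = (USL − μ̂) / (3σ̂) = (29.5 − 22.7) / (3 × 3.398) = 0.6671; Cpl = (μ̂ − LSL) / (3σ̂) = (22.7 − 13.4) / (3 × 3.398) = 0.9123; Cpk = min(Cpu, Cpl) = 0.6671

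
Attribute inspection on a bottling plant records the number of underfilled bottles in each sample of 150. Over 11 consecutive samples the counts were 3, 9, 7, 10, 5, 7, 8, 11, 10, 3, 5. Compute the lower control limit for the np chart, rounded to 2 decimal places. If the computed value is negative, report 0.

0.00

p̄ = Σdᵢ / (k·n) = 78 / (11 × 150) = 0.04727
LCL = np̄ − 3·√(np̄(1−p̄)) = 7.0909 − 3 × 2.5992 = -0.7066 → 0 (negative, so LCL = 0)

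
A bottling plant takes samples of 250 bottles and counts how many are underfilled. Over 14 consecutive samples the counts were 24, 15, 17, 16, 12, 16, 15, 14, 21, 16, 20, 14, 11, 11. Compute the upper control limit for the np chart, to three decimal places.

27.418

p̄ = Σdᵢ / (k·n) = 222 / (14 × 250) = 0.06343
UCL = np̄ + 3·√(np̄(1−p̄)) = 15.8571 + 3 × √(15.8571×0.93657) = 15.8571 + 3 × 3.8537 = 27.4184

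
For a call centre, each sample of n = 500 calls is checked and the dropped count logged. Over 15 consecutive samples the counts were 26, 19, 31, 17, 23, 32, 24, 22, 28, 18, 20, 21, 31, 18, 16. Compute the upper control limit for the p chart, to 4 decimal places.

p̄ = Σdᵢ / (k·n) = 346 / (15 × 500) = 0.04613
UCL = p̄ + 3·√(p̄(1−p̄)/n) = 0.04613 + 3 × √(0.04613×0.95387/500) = 0.04613 + 3 × 0.00938 = 0.07428

0.0743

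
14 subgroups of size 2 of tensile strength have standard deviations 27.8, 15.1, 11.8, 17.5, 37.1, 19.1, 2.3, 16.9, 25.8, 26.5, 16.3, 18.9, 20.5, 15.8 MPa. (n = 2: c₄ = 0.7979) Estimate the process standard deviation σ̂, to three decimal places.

24.296

s̄ = (27.8 + 15.1 + 11.8 + 17.5 + 37.1 + 19.1 + 2.3 + 16.9 + 25.8 + 26.5 + 16.3 + 18.9 + 20.5 + 15.8) / 14 = 19.3857
σ̂ = s̄ / c₄ = 19.3857 / 0.7979 = 24.2959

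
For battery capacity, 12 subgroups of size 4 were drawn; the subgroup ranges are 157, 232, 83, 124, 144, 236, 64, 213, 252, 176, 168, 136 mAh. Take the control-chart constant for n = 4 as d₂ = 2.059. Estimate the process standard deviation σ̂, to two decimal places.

R̄ = (157 + 232 + 83 + 124 + 144 + 236 + 64 + 213 + 252 + 176 + 168 + 136) / 12 = 165.4167
σ̂ = R̄ / d₂ = 165.4167 / 2.059 = 80.3384

80.34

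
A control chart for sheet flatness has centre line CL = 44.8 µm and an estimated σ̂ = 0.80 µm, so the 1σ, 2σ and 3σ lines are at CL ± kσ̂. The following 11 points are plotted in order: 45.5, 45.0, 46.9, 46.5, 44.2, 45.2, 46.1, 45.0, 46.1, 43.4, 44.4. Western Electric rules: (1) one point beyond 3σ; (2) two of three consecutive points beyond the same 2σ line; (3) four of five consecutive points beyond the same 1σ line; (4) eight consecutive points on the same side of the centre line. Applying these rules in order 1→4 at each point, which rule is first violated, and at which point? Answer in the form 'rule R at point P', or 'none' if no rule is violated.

rule 2 at point 4

Zone of each point (C = within 1σ̂, B = 1σ̂–2σ̂, A = 2σ̂–3σ̂, * = beyond 3σ̂; sign = side of CL): 1:+C, 2:+C, 3:+A, 4:+A, 5:-C, 6:+C, 7:+B, 8:+C, 9:+B, 10:-B, 11:-C
Rule 2 (two of three consecutive points beyond the same 2σ limit) is satisfied at point 4.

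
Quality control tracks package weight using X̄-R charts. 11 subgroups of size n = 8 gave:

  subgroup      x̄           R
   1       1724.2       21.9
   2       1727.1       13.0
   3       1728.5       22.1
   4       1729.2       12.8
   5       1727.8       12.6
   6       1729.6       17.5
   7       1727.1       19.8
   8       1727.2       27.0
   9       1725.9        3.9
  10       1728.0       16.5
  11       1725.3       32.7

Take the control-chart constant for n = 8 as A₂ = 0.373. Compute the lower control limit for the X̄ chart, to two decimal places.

X̄̄ = (1724.2 + 1727.1 + 1728.5 + 1729.2 + 1727.8 + 1729.6 + 1727.1 + 1727.2 + 1725.9 + 1728.0 + 1725.3) / 11 = 18999.9000 / 11 = 1727.2636
R̄ = (21.9 + 13.0 + 22.1 + 12.8 + 12.6 + 17.5 + 19.8 + 27.0 + 3.9 + 16.5 + 32.7) / 11 = 199.8000 / 11 = 18.1636
LCL = X̄̄ − A₂·R̄ = 1727.2636 − 0.373 × 18.1636 = 1720.4886

1720.49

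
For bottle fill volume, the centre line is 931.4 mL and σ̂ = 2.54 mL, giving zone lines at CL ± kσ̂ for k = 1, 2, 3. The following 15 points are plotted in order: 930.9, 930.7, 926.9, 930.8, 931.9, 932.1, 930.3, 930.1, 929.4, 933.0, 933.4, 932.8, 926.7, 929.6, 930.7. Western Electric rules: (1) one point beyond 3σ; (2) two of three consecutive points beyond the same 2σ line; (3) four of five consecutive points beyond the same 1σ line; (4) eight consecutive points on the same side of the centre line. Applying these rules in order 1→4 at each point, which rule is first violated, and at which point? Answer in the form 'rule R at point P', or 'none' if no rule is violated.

Zone of each point (C = within 1σ̂, B = 1σ̂–2σ̂, A = 2σ̂–3σ̂, * = beyond 3σ̂; sign = side of CL): 1:-C, 2:-C, 3:-B, 4:-C, 5:+C, 6:+C, 7:-C, 8:-C, 9:-C, 10:+C, 11:+C, 12:+C, 13:-B, 14:-C, 15:-C
No rule fires across all 15 points.

none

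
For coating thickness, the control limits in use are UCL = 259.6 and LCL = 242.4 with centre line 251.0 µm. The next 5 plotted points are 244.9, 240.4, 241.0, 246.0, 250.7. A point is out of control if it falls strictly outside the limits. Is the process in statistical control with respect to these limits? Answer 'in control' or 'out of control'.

out of control

Compare each point to [242.4, 259.6]: sample 2 = 240.4 < LCL; sample 3 = 241.0 < LCL.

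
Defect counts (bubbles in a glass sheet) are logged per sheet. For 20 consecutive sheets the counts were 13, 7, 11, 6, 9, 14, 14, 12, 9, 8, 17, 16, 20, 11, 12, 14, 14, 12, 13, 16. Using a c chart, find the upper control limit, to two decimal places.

22.96

c̄ = (13 + 7 + 11 + 6 + 9 + 14 + 14 + 12 + 9 + 8 + 17 + 16 + 20 + 11 + 12 + 14 + 14 + 12 + 13 + 16) / 20 = 248 / 20 = 12.4000
UCL = c̄ + 3√c̄ = 12.4000 + 3 × √12.4000 = 12.4000 + 3 × 3.5214 = 22.9641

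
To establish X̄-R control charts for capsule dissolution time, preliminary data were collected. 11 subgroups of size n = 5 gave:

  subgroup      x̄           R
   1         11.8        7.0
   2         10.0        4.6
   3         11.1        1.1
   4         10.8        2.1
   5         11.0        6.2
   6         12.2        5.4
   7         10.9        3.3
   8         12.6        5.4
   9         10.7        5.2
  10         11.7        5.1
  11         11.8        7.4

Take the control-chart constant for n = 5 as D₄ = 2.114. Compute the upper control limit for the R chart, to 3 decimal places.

10.147

R̄ = (7.0 + 4.6 + 1.1 + 2.1 + 6.2 + 5.4 + 3.3 + 5.4 + 5.2 + 5.1 + 7.4) / 11 = 52.8000 / 11 = 4.8000
UCL_R = D₄·R̄ = 2.114 × 4.8000 = 10.1472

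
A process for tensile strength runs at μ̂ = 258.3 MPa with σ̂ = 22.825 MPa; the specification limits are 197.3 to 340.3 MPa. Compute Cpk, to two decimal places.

0.89

Cpu = (USL − μ̂) / (3σ̂) = (340.3 − 258.3) / (3 × 22.825) = 1.1975; Cpl = (μ̂ − LSL) / (3σ̂) = (258.3 − 197.3) / (3 × 22.825) = 0.8908; Cpk = min(Cpu, Cpl) = 0.8908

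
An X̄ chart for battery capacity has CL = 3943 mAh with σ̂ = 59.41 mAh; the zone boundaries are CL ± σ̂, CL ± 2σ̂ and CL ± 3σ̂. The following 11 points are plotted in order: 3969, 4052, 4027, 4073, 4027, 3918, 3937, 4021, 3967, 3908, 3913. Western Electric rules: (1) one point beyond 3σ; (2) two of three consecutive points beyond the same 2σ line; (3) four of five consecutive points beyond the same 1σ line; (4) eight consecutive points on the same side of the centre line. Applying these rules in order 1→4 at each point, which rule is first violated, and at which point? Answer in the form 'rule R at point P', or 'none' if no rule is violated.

Zone of each point (C = within 1σ̂, B = 1σ̂–2σ̂, A = 2σ̂–3σ̂, * = beyond 3σ̂; sign = side of CL): 1:+C, 2:+B, 3:+B, 4:+A, 5:+B, 6:-C, 7:-C, 8:+B, 9:+C, 10:-C, 11:-C
Rule 3 (four of five consecutive points beyond the same 1σ limit) is satisfied at point 5.

rule 3 at point 5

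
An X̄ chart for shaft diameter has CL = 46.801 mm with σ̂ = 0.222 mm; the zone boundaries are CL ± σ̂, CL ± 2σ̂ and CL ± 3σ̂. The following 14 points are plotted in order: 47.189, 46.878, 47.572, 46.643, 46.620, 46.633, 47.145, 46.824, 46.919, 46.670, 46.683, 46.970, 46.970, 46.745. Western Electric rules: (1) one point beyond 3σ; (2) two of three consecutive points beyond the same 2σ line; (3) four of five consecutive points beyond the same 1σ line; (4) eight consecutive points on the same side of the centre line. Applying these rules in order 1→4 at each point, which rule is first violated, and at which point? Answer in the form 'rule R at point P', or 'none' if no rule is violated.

Zone of each point (C = within 1σ̂, B = 1σ̂–2σ̂, A = 2σ̂–3σ̂, * = beyond 3σ̂; sign = side of CL): 1:+B, 2:+C, 3:+*, 4:-C, 5:-C, 6:-C, 7:+B, 8:+C, 9:+C, 10:-C, 11:-C, 12:+C, 13:+C, 14:-C
Rule 1 (one point beyond the 3σ limits) is satisfied at point 3.

rule 1 at point 3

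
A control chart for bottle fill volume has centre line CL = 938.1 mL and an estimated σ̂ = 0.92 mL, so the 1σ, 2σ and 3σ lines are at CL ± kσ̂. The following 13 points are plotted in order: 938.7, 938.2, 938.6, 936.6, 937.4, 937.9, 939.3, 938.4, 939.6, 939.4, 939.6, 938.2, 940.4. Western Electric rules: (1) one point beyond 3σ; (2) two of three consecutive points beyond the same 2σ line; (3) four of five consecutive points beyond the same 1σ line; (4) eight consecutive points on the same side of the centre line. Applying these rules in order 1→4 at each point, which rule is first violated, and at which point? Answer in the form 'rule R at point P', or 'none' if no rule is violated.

Zone of each point (C = within 1σ̂, B = 1σ̂–2σ̂, A = 2σ̂–3σ̂, * = beyond 3σ̂; sign = side of CL): 1:+C, 2:+C, 3:+C, 4:-B, 5:-C, 6:-C, 7:+B, 8:+C, 9:+B, 10:+B, 11:+B, 12:+C, 13:+A
Rule 3 (four of five consecutive points beyond the same 1σ limit) is satisfied at point 11.

rule 3 at point 11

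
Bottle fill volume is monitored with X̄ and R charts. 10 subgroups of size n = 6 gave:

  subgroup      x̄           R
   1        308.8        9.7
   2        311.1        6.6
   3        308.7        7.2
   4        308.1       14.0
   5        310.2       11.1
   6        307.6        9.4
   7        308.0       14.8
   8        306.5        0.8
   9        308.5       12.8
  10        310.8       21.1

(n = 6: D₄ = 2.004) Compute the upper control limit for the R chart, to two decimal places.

R̄ = (9.7 + 6.6 + 7.2 + 14.0 + 11.1 + 9.4 + 14.8 + 0.8 + 12.8 + 21.1) / 10 = 107.5000 / 10 = 10.7500
UCL_R = D₄·R̄ = 2.004 × 10.7500 = 21.5430

21.54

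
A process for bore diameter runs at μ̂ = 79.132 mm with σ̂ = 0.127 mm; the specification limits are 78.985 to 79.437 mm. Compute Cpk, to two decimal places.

Cpu = (USL − μ̂) / (3σ̂) = (79.437 − 79.132) / (3 × 0.127) = 0.8005; Cpl = (μ̂ − LSL) / (3σ̂) = (79.132 − 78.985) / (3 × 0.127) = 0.3858; Cpk = min(Cpu, Cpl) = 0.3858

0.39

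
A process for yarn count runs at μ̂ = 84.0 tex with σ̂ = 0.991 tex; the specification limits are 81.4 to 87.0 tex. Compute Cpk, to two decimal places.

Cpu = (USL − μ̂) / (3σ̂) = (87.0 − 84.0) / (3 × 0.991) = 1.0091; Cpl = (μ̂ − LSL) / (3σ̂) = (84.0 − 81.4) / (3 × 0.991) = 0.8745; Cpk = min(Cpu, Cpl) = 0.8745

0.87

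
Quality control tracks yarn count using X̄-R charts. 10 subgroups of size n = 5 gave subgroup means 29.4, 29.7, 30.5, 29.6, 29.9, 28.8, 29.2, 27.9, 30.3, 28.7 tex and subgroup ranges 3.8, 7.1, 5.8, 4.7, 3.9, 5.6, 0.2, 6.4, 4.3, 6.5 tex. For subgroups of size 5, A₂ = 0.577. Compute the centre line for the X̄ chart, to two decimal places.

29.40

X̄̄ = (29.4 + 29.7 + 30.5 + 29.6 + 29.9 + 28.8 + 29.2 + 27.9 + 30.3 + 28.7) / 10 = 294.0000 / 10 = 29.4000
CL = X̄̄ = 29.4000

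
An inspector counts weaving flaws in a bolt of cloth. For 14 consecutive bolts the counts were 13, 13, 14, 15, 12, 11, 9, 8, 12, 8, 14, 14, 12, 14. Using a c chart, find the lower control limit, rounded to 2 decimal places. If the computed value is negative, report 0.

1.65

c̄ = (13 + 13 + 14 + 15 + 12 + 11 + 9 + 8 + 12 + 8 + 14 + 14 + 12 + 14) / 14 = 169 / 14 = 12.0714
LCL = c̄ − 3√c̄ = 12.0714 − 3 × 3.4744 = 1.6482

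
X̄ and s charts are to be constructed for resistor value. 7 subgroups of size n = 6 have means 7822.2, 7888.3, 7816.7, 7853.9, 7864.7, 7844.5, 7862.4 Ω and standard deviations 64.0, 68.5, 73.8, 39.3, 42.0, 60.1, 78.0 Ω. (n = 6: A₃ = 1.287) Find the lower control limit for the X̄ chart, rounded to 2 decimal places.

X̄̄ = (7822.2 + 7888.3 + 7816.7 + 7853.9 + 7864.7 + 7844.5 + 7862.4) / 7 = 7850.3857
s̄ = (64.0 + 68.5 + 73.8 + 39.3 + 42.0 + 60.1 + 78.0) / 7 = 60.8143
LCL = X̄̄ − A₃·s̄ = 7850.3857 − 1.287 × 60.8143 = 7772.1177

7772.12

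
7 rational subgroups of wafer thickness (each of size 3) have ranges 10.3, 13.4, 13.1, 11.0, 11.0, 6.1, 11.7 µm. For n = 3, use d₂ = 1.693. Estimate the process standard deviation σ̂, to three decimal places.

6.464

R̄ = (10.3 + 13.4 + 13.1 + 11.0 + 11.0 + 6.1 + 11.7) / 7 = 10.9429
σ̂ = R̄ / d₂ = 10.9429 / 1.693 = 6.4636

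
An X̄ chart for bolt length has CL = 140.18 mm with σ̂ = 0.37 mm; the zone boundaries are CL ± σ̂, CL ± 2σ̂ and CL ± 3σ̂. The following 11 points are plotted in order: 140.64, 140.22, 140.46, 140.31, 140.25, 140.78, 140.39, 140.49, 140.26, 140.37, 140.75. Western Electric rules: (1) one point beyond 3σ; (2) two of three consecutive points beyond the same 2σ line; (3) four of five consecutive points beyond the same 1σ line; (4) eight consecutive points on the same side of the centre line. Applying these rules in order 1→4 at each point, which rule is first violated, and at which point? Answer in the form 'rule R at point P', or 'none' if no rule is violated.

Zone of each point (C = within 1σ̂, B = 1σ̂–2σ̂, A = 2σ̂–3σ̂, * = beyond 3σ̂; sign = side of CL): 1:+B, 2:+C, 3:+C, 4:+C, 5:+C, 6:+B, 7:+C, 8:+C, 9:+C, 10:+C, 11:+B
Rule 4 (eight consecutive points on the same side of the centre line) is satisfied at point 8.

rule 4 at point 8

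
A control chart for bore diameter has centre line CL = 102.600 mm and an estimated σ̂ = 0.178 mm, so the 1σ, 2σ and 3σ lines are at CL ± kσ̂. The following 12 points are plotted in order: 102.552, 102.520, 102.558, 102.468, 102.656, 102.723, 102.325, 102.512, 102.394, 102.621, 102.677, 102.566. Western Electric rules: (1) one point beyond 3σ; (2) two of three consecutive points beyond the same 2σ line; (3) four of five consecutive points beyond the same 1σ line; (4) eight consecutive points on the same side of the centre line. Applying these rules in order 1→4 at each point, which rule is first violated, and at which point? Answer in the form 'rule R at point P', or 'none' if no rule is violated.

none

Zone of each point (C = within 1σ̂, B = 1σ̂–2σ̂, A = 2σ̂–3σ̂, * = beyond 3σ̂; sign = side of CL): 1:-C, 2:-C, 3:-C, 4:-C, 5:+C, 6:+C, 7:-B, 8:-C, 9:-B, 10:+C, 11:+C, 12:-C
No rule fires across all 12 points.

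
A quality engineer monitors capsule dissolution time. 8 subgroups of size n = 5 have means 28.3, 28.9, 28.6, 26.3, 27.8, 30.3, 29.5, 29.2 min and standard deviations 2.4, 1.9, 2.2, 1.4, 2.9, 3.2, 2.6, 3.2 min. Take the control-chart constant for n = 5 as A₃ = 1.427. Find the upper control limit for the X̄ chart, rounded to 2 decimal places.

32.14

X̄̄ = (28.3 + 28.9 + 28.6 + 26.3 + 27.8 + 30.3 + 29.5 + 29.2) / 8 = 28.6125
s̄ = (2.4 + 1.9 + 2.2 + 1.4 + 2.9 + 3.2 + 2.6 + 3.2) / 8 = 2.4750
UCL = X̄̄ + A₃·s̄ = 28.6125 + 1.427 × 2.4750 = 32.1443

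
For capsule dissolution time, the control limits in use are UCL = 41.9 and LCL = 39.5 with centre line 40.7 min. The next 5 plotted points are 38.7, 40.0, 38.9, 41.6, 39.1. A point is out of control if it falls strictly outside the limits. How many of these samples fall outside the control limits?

Compare each point to [39.5, 41.9]: sample 1 = 38.7 < LCL; sample 3 = 38.9 < LCL; sample 5 = 39.1 < LCL.

3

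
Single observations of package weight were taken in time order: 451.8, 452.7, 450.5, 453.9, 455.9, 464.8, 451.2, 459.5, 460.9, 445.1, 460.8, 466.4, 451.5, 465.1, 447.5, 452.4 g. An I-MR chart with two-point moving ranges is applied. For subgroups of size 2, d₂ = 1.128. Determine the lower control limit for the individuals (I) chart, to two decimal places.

432.79

X̄ = (451.8 + 452.7 + 450.5 + 453.9 + 455.9 + 464.8 + 451.2 + 459.5 + 460.9 + 445.1 + 460.8 + 466.4 + 451.5 + 465.1 + 447.5 + 452.4) / 16 = 455.6250
Moving ranges: 0.9, 2.2, 3.4, 2.0, 8.9, 13.6, 8.3, 1.4, 15.8, 15.7, 5.6, 14.9, 13.6, 17.6, 4.9; M̄R̄ = 128.8000 / 15 = 8.5867
LCL = X̄ − 3·M̄R̄/d₂ = 455.6250 − 3 × 8.5867 / 1.128 = 432.7881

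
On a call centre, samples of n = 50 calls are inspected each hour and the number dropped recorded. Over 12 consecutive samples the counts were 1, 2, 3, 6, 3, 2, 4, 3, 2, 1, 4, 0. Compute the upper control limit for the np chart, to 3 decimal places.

7.279

p̄ = Σdᵢ / (k·n) = 31 / (12 × 50) = 0.05167
UCL = np̄ + 3·√(np̄(1−p̄)) = 2.5833 + 3 × √(2.5833×0.94833) = 2.5833 + 3 × 1.5652 = 7.2789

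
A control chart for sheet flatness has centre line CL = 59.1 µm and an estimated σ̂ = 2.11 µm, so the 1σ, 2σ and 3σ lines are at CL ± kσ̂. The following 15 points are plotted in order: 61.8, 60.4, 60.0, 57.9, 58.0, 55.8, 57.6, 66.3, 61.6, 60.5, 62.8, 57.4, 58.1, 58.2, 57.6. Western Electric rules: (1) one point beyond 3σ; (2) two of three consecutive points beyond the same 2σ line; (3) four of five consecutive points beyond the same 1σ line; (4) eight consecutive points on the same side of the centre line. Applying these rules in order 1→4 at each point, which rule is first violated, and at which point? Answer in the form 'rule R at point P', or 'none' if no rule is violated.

rule 1 at point 8

Zone of each point (C = within 1σ̂, B = 1σ̂–2σ̂, A = 2σ̂–3σ̂, * = beyond 3σ̂; sign = side of CL): 1:+B, 2:+C, 3:+C, 4:-C, 5:-C, 6:-B, 7:-C, 8:+*, 9:+B, 10:+C, 11:+B, 12:-C, 13:-C, 14:-C, 15:-C
Rule 1 (one point beyond the 3σ limits) is satisfied at point 8.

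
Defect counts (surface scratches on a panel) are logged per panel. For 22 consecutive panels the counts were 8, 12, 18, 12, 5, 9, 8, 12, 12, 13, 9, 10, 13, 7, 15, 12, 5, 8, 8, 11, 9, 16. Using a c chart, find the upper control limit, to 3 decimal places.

c̄ = (8 + 12 + 18 + 12 + 5 + 9 + 8 + 12 + 12 + 13 + 9 + 10 + 13 + 7 + 15 + 12 + 5 + 8 + 8 + 11 + 9 + 16) / 22 = 232 / 22 = 10.5455
UCL = c̄ + 3√c̄ = 10.5455 + 3 × √10.5455 = 10.5455 + 3 × 3.2474 = 20.2876

20.288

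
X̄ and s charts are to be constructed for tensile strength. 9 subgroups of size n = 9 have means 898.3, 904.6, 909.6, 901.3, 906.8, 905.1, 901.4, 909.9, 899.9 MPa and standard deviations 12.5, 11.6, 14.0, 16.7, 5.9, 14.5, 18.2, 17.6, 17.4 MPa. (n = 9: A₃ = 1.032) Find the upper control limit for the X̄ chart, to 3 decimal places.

X̄̄ = (898.3 + 904.6 + 909.6 + 901.3 + 906.8 + 905.1 + 901.4 + 909.9 + 899.9) / 9 = 904.1000
s̄ = (12.5 + 11.6 + 14.0 + 16.7 + 5.9 + 14.5 + 18.2 + 17.6 + 17.4) / 9 = 14.2667
UCL = X̄̄ + A₃·s̄ = 904.1000 + 1.032 × 14.2667 = 918.8232

918.823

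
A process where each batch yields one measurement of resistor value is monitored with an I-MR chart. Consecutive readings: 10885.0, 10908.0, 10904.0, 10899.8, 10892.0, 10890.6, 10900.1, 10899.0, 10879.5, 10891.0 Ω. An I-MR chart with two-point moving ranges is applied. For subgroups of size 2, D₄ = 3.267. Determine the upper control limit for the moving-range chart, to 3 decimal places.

Moving ranges: 23.0, 4.0, 4.2, 7.8, 1.4, 9.5, 1.1, 19.5, 11.5; M̄R̄ = 82.0000 / 9 = 9.1111
UCL_MR = D₄·M̄R̄ = 3.267 × 9.1111 = 29.7660

29.766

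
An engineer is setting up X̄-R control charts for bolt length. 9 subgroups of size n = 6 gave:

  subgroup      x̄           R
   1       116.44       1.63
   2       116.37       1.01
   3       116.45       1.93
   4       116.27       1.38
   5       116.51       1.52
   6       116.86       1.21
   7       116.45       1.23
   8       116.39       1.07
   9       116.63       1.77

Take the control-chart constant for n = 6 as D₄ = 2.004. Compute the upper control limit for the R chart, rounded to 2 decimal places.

2.84

R̄ = (1.63 + 1.01 + 1.93 + 1.38 + 1.52 + 1.21 + 1.23 + 1.07 + 1.77) / 9 = 12.7500 / 9 = 1.4167
UCL_R = D₄·R̄ = 2.004 × 1.4167 = 2.8390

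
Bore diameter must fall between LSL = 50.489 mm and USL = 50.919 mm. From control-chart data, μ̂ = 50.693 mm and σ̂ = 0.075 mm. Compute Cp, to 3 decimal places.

0.956

Cp = (USL − LSL) / (6σ̂) = (50.919 − 50.489) / (6 × 0.075) = 0.4300 / 0.4500 = 0.9556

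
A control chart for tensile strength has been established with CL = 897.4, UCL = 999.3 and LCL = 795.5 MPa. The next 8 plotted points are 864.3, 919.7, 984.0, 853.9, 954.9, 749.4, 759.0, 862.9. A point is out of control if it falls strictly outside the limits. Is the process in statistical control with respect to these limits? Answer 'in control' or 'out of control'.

Compare each point to [795.5, 999.3]: sample 6 = 749.4 < LCL; sample 7 = 759.0 < LCL.

out of control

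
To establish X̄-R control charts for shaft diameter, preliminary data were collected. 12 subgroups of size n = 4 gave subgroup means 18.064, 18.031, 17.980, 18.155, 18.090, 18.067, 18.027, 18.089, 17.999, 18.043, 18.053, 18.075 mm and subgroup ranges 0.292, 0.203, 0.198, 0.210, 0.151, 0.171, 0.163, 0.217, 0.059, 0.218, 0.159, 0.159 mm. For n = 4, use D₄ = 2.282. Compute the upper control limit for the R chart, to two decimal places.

0.42

R̄ = (0.292 + 0.203 + 0.198 + 0.210 + 0.151 + 0.171 + 0.163 + 0.217 + 0.059 + 0.218 + 0.159 + 0.159) / 12 = 2.2000 / 12 = 0.1833
UCL_R = D₄·R̄ = 2.282 × 0.1833 = 0.4184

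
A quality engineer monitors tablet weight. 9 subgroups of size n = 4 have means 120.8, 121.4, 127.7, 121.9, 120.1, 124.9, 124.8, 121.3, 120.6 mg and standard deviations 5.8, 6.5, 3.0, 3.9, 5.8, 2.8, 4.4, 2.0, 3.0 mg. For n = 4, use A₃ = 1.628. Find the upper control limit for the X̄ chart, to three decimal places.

129.340

X̄̄ = (120.8 + 121.4 + 127.7 + 121.9 + 120.1 + 124.9 + 124.8 + 121.3 + 120.6) / 9 = 122.6111
s̄ = (5.8 + 6.5 + 3.0 + 3.9 + 5.8 + 2.8 + 4.4 + 2.0 + 3.0) / 9 = 4.1333
UCL = X̄̄ + A₃·s̄ = 122.6111 + 1.628 × 4.1333 = 129.3402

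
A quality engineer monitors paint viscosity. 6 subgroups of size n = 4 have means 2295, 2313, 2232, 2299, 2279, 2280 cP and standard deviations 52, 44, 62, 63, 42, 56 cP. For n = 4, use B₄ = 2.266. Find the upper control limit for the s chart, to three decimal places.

s̄ = (52 + 44 + 62 + 63 + 42 + 56) / 6 = 53.1667
UCL_s = B₄·s̄ = 2.266 × 53.1667 = 120.4757

120.476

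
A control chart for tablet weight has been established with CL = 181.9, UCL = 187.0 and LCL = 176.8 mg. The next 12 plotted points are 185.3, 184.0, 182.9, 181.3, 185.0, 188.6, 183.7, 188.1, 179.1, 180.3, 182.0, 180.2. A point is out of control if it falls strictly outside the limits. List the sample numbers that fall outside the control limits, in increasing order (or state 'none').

6, 8

Compare each point to [176.8, 187.0]: sample 6 = 188.6 > UCL; sample 8 = 188.1 > UCL.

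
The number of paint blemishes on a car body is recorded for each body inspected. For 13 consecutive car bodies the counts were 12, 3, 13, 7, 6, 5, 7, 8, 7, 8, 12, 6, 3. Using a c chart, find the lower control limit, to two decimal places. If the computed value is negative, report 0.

0.00

c̄ = (12 + 3 + 13 + 7 + 6 + 5 + 7 + 8 + 7 + 8 + 12 + 6 + 3) / 13 = 97 / 13 = 7.4615
LCL = c̄ − 3√c̄ = 7.4615 − 3 × 2.7316 = -0.7332 → 0 (cannot be negative)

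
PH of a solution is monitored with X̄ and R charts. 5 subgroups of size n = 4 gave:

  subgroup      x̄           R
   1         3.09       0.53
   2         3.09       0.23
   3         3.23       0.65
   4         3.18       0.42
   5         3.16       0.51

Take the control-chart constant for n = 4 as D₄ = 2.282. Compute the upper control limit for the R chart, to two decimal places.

1.07

R̄ = (0.53 + 0.23 + 0.65 + 0.42 + 0.51) / 5 = 2.3400 / 5 = 0.4680
UCL_R = D₄·R̄ = 2.282 × 0.4680 = 1.0680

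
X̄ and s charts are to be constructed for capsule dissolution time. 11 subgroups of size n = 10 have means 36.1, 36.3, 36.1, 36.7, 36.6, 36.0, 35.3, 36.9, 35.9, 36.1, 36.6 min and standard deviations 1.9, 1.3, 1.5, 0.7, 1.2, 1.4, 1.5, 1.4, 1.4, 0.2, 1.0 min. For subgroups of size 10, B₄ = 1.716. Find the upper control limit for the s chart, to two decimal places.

2.11

s̄ = (1.9 + 1.3 + 1.5 + 0.7 + 1.2 + 1.4 + 1.5 + 1.4 + 1.4 + 0.2 + 1.0) / 11 = 1.2273
UCL_s = B₄·s̄ = 1.716 × 1.2273 = 2.1060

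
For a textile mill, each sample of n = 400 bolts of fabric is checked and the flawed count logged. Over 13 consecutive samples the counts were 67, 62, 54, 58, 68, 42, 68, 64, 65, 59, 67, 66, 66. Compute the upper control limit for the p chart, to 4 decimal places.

p̄ = Σdᵢ / (k·n) = 806 / (13 × 400) = 0.15500
UCL = p̄ + 3·√(p̄(1−p̄)/n) = 0.15500 + 3 × √(0.15500×0.84500/400) = 0.15500 + 3 × 0.01810 = 0.20929

0.2093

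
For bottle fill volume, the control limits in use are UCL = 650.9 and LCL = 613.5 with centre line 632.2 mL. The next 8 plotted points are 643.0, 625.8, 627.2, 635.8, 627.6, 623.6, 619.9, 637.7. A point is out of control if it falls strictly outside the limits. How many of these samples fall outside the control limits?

0

All 8 points lie within [613.5, 650.9].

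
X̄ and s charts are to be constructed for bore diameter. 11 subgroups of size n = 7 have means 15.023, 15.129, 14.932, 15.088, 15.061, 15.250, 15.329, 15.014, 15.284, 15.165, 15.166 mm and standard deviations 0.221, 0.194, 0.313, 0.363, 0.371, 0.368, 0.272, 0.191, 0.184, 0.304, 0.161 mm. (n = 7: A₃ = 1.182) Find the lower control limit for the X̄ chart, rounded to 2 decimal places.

14.81

X̄̄ = (15.023 + 15.129 + 14.932 + 15.088 + 15.061 + 15.250 + 15.329 + 15.014 + 15.284 + 15.165 + 15.166) / 11 = 15.1310
s̄ = (0.221 + 0.194 + 0.313 + 0.363 + 0.371 + 0.368 + 0.272 + 0.191 + 0.184 + 0.304 + 0.161) / 11 = 0.2675
LCL = X̄̄ − A₃·s̄ = 15.1310 − 1.182 × 0.2675 = 14.8149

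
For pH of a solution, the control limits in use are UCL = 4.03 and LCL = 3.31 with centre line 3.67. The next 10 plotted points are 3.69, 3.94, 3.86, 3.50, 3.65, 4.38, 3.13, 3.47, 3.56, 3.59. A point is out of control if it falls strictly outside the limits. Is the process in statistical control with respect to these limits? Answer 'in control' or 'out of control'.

out of control

Compare each point to [3.31, 4.03]: sample 6 = 4.38 > UCL; sample 7 = 3.13 < LCL.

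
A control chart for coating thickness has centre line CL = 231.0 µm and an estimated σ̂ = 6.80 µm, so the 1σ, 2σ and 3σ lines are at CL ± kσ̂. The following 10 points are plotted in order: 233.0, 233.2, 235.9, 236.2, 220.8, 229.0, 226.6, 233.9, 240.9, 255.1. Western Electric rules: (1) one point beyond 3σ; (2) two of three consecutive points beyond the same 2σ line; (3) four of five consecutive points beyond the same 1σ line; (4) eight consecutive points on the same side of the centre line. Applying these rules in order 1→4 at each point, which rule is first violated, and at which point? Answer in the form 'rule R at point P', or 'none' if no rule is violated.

rule 1 at point 10

Zone of each point (C = within 1σ̂, B = 1σ̂–2σ̂, A = 2σ̂–3σ̂, * = beyond 3σ̂; sign = side of CL): 1:+C, 2:+C, 3:+C, 4:+C, 5:-B, 6:-C, 7:-C, 8:+C, 9:+B, 10:+*
Rule 1 (one point beyond the 3σ limits) is satisfied at point 10.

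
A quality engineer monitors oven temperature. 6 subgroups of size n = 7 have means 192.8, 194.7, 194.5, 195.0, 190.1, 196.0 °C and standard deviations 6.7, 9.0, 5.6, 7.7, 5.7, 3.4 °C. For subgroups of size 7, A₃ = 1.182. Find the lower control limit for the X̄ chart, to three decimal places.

X̄̄ = (192.8 + 194.7 + 194.5 + 195.0 + 190.1 + 196.0) / 6 = 193.8500
s̄ = (6.7 + 9.0 + 5.6 + 7.7 + 5.7 + 3.4) / 6 = 6.3500
LCL = X̄̄ − A₃·s̄ = 193.8500 − 1.182 × 6.3500 = 186.3443

186.344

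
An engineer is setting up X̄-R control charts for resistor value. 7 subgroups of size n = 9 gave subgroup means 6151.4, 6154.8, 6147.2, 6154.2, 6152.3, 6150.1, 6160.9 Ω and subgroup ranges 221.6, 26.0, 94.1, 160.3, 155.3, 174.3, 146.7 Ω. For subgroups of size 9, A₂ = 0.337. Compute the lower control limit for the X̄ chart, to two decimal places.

X̄̄ = (6151.4 + 6154.8 + 6147.2 + 6154.2 + 6152.3 + 6150.1 + 6160.9) / 7 = 43070.9000 / 7 = 6152.9857
R̄ = (221.6 + 26.0 + 94.1 + 160.3 + 155.3 + 174.3 + 146.7) / 7 = 978.3000 / 7 = 139.7571
LCL = X̄̄ − A₂·R̄ = 6152.9857 − 0.337 × 139.7571 = 6105.8876

6105.89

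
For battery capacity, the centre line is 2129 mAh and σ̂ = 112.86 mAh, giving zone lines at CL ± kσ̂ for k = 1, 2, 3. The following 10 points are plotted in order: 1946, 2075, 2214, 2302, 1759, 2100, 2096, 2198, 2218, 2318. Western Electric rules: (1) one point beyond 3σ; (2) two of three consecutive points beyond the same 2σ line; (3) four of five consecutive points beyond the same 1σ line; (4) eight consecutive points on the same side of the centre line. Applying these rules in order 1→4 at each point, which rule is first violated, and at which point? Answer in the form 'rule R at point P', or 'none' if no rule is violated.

rule 1 at point 5

Zone of each point (C = within 1σ̂, B = 1σ̂–2σ̂, A = 2σ̂–3σ̂, * = beyond 3σ̂; sign = side of CL): 1:-B, 2:-C, 3:+C, 4:+B, 5:-*, 6:-C, 7:-C, 8:+C, 9:+C, 10:+B
Rule 1 (one point beyond the 3σ limits) is satisfied at point 5.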